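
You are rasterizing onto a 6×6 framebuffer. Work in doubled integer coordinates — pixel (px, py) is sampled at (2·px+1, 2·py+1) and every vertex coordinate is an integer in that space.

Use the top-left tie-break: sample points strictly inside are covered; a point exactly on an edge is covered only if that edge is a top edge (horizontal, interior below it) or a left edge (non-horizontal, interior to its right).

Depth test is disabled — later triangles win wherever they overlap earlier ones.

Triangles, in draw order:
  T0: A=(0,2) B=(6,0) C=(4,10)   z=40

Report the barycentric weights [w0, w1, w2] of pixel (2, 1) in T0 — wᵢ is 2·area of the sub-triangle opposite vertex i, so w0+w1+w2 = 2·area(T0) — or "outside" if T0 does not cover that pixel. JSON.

T0:
  2·area = 56
  edge (0, 2)→(6, 0): d=(6,-2) top-left  bias=+0
  edge (6, 0)→(4, 10): d=(-2,10) right/bottom  bias=-1
  edge (4, 10)→(0, 2): d=(-4,-8) top-left  bias=+0
    (1,0)@(3, 1): e=[0,28,28] → █  [on edge]
    (2,0)@(5, 1): e=[4,8,44] → █
    (3,0)@(7, 1): e=[8,-12,60] → ·
    (0,1)@(1, 3): e=[8,44,4] → █
    (3,1)@(7, 3): e=[20,-16,52] → ·
    (0,2)@(1, 5): e=[20,40,-4] → ·
    (1,2)@(3, 5): e=[24,20,12] → █
    (2,2)@(5, 5): e=[28,0,28] → ·  [on edge]
    (1,3)@(3, 7): e=[36,16,4] → █
    (2,3)@(5, 7): e=[40,-4,20] → ·
    (1,4)@(3, 9): e=[48,12,-4] → ·
  covered (7 px):
    · █ █ · · ·
    █ █ █ · · ·
    · █ · · · ·
    · █ · · · ·
    · · · · · ·
    · · · · · ·

Answer: [4,36,16]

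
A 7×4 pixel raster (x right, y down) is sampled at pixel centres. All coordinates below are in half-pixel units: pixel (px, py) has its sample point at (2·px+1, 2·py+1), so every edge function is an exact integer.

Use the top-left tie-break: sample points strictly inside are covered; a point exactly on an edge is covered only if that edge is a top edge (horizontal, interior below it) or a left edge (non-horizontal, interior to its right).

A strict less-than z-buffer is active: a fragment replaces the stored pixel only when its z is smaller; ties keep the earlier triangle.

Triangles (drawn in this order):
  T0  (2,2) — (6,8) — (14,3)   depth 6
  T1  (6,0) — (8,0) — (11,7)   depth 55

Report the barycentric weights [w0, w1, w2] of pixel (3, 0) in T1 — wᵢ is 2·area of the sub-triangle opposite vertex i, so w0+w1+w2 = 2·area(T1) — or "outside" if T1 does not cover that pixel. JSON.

T0:
  2·area = 68  (B↔C swapped to make it positive)
  edge (2, 2)→(14, 3): d=(12,1) right/bottom  bias=-1
  edge (14, 3)→(6, 8): d=(-8,5) right/bottom  bias=-1
  edge (6, 8)→(2, 2): d=(-4,-6) top-left  bias=+0
    (1,1)@(3, 3): e=[11,55,2] → #
    (2,1)@(5, 3): e=[9,45,14] → #
    (3,1)@(7, 3): e=[7,35,26] → #
    (4,1)@(9, 3): e=[5,25,38] → #
    (5,1)@(11, 3): e=[3,15,50] → #
    (6,1)@(13, 3): e=[1,5,62] → #
    (1,2)@(3, 5): e=[35,39,-6] → ·
    (2,2)@(5, 5): e=[33,29,6] → #
    (5,2)@(11, 5): e=[27,-1,42] → ·
    (6,2)@(13, 5): e=[25,-11,54] → ·
    (2,3)@(5, 7): e=[57,13,-2] → ·
    (3,3)@(7, 7): e=[55,3,10] → #
  covered (10 px):
    · · · · · · ·
    · # # # # # #
    · · # # # · ·
    · · · # · · ·
T1:
  2·area = 14
  edge (6, 0)→(8, 0): d=(2,0) top-left  bias=+0
  edge (8, 0)→(11, 7): d=(3,7) right/bottom  bias=-1
  edge (11, 7)→(6, 0): d=(-5,-7) top-left  bias=+0
    (3,0)@(7, 1): e=[2,10,2] → #
    (4,0)@(9, 1): e=[2,-4,16] → ·
    (3,1)@(7, 3): e=[6,16,-8] → ·
    (4,1)@(9, 3): e=[6,2,6] → #
    (5,1)@(11, 3): e=[6,-12,20] → ·
    (4,2)@(9, 5): e=[10,8,-4] → ·
    (5,3)@(11, 7): e=[14,0,0] → ·  [on edge]
  covered (2 px):
    · · · # · · ·
    · · · · # · ·
    · · · · · · ·
    · · · · · · ·

Final: [10,2,2]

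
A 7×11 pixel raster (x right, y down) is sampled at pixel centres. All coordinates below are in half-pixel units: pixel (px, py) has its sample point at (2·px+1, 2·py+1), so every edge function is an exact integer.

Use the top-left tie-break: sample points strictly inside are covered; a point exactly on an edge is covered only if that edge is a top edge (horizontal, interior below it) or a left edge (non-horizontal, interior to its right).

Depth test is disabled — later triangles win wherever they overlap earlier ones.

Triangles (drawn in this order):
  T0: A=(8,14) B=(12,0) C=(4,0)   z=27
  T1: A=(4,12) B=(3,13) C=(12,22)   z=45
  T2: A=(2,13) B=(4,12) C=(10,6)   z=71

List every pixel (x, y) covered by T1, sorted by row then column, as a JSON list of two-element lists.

T0:
  2·area = 112  (B↔C swapped to make it positive)
  edge (8, 14)→(4, 0): d=(-4,-14) top-left  bias=+0
  edge (4, 0)→(12, 0): d=(8,0) top-left  bias=+0
  edge (12, 0)→(8, 14): d=(-4,14) right/bottom  bias=-1
    (2,0)@(5, 1): e=[10,8,94] → #
    (3,0)@(7, 1): e=[38,8,66] → #
    (4,0)@(9, 1): e=[66,8,38] → #
    (5,0)@(11, 1): e=[94,8,10] → #
    (6,0)@(13, 1): e=[122,8,-18] → ·
    (2,1)@(5, 3): e=[2,24,86] → #
    (6,1)@(13, 3): e=[114,24,-26] → ·
    (2,2)@(5, 5): e=[-6,40,78] → ·
    (3,2)@(7, 5): e=[22,40,50] → #
    (5,2)@(11, 5): e=[78,40,-6] → ·
    (3,3)@(7, 7): e=[14,56,42] → #
    (5,3)@(11, 7): e=[70,56,-14] → ·
  covered (14 px):
    · · # # # # ·
    · · # # # # ·
    · · · # # · ·
    · · · # # · ·
    · · · # # · ·
    · · · · · · ·
    · · · · · · ·
    · · · · · · ·
    · · · · · · ·
    · · · · · · ·
    · · · · · · ·
T1:
  2·area = 18  (B↔C swapped to make it positive)
  edge (4, 12)→(12, 22): d=(8,10) right/bottom  bias=-1
  edge (12, 22)→(3, 13): d=(-9,-9) top-left  bias=+0
  edge (3, 13)→(4, 12): d=(1,-1) top-left  bias=+0
    (6,1)@(13, 3): e=[-162,180,0] → ·  [on edge]
    (5,2)@(11, 5): e=[-126,144,0] → ·  [on edge]
    (4,3)@(9, 7): e=[-90,108,0] → ·  [on edge]
    (3,4)@(7, 9): e=[-54,72,0] → ·  [on edge]
    (0,5)@(1, 11): e=[22,0,-4] → ·  [on edge]
    (2,5)@(5, 11): e=[-18,36,0] → ·  [on edge]
    (1,6)@(3, 13): e=[18,0,0] → #  [on edge]
    (2,6)@(5, 13): e=[-2,18,2] → ·
    (0,7)@(1, 15): e=[54,-36,0] → ·  [on edge]
    (1,7)@(3, 15): e=[34,-18,2] → ·
    (2,7)@(5, 15): e=[14,0,4] → #  [on edge]
    (3,7)@(7, 15): e=[-6,18,6] → ·
    (3,8)@(7, 17): e=[10,0,8] → #  [on edge]
    (4,9)@(9, 19): e=[6,0,12] → #  [on edge]
    (5,10)@(11, 21): e=[2,0,16] → #  [on edge]
  covered (5 px):
    · · · · · · ·
    · · · · · · ·
    · · · · · · ·
    · · · · · · ·
    · · · · · · ·
    · · · · · · ·
    · # · · · · ·
    · · # · · · ·
    · · · # · · ·
    · · · · # · ·
    · · · · · # ·
T2:
  2·area = 6  (B↔C swapped to make it positive)
  edge (2, 13)→(10, 6): d=(8,-7) top-left  bias=+0
  edge (10, 6)→(4, 12): d=(-6,6) right/bottom  bias=-1
  edge (4, 12)→(2, 13): d=(-2,1) right/bottom  bias=-1
    (6,1)@(13, 3): e=[-3,0,9] → ·  [on edge]
    (5,2)@(11, 5): e=[-1,0,7] → ·  [on edge]
    (4,3)@(9, 7): e=[1,0,5] → ·  [on edge]
    (3,4)@(7, 9): e=[3,0,3] → ·  [on edge]
    (2,5)@(5, 11): e=[5,0,1] → ·  [on edge]
    (1,6)@(3, 13): e=[7,0,-1] → ·  [on edge]
    (0,7)@(1, 15): e=[9,0,-3] → ·  [on edge]
  covered (0 px):
    · · · · · · ·
    · · · · · · ·
    · · · · · · ·
    · · · · · · ·
    · · · · · · ·
    · · · · · · ·
    · · · · · · ·
    · · · · · · ·
    · · · · · · ·
    · · · · · · ·
    · · · · · · ·

Answer: [[1,6],[2,7],[3,8],[4,9],[5,10]]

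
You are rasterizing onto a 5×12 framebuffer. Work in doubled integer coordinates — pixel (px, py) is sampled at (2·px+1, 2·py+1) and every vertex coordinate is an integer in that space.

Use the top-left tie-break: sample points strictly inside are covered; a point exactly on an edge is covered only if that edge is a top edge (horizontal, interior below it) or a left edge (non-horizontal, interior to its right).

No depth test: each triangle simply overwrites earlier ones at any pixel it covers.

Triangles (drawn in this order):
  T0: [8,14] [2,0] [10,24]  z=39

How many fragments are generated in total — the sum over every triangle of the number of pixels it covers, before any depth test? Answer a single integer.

T0:
  2·area = 32  (B↔C swapped to make it positive)
  edge (8, 14)→(10, 24): d=(2,10) right/bottom  bias=-1
  edge (10, 24)→(2, 0): d=(-8,-24) top-left  bias=+0
  edge (2, 0)→(8, 14): d=(6,14) right/bottom  bias=-1
    (1,1)@(3, 3): e=[28,0,4] → X  [on edge]
    (2,1)@(5, 3): e=[8,48,-24] → .
    (1,2)@(3, 5): e=[32,-16,16] → .
    (2,3)@(5, 7): e=[16,16,0] → .  [on edge]
    (2,4)@(5, 9): e=[20,0,12] → X  [on edge]
    (3,4)@(7, 9): e=[0,48,-16] → .  [on edge]
    (2,5)@(5, 11): e=[24,-16,24] → .
    (3,6)@(7, 13): e=[8,16,8] → X
    (4,6)@(9, 13): e=[-12,64,-20] → .
    (3,7)@(7, 15): e=[12,0,20] → X  [on edge]
    (4,7)@(9, 15): e=[-8,48,-8] → .
    (3,8)@(7, 17): e=[16,-16,32] → .
    (4,9)@(9, 19): e=[0,16,16] → .  [on edge]
    (4,10)@(9, 21): e=[4,0,28] → X  [on edge]
  covered (5 px):
    . . . . .
    . X . . .
    . . . . .
    . . . . .
    . . X . .
    . . . . .
    . . . X .
    . . . X .
    . . . . .
    . . . . .
    . . . . X
    . . . . .

Answer: 5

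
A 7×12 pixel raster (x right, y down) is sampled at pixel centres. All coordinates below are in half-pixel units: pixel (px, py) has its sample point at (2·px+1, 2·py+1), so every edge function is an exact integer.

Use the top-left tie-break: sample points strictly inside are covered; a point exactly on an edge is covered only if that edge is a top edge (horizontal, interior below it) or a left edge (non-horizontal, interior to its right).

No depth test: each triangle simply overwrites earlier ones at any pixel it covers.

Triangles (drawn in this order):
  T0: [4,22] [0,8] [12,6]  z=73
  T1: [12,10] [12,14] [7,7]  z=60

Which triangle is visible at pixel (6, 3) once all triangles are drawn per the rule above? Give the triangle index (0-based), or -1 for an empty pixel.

T0:
  2·area = 176
  edge (4, 22)→(0, 8): d=(-4,-14) top-left  bias=+0
  edge (0, 8)→(12, 6): d=(12,-2) top-left  bias=+0
  edge (12, 6)→(4, 22): d=(-8,16) right/bottom  bias=-1
    (3,3)@(7, 7): e=[102,2,72] → █
    (4,3)@(9, 7): e=[130,6,40] → █
    (5,3)@(11, 7): e=[158,10,8] → █
    (6,3)@(13, 7): e=[186,14,-24] → ·
    (0,4)@(1, 9): e=[10,14,152] → █
    (1,4)@(3, 9): e=[38,18,120] → █
    (2,4)@(5, 9): e=[66,22,88] → █
    (5,4)@(11, 9): e=[150,34,-8] → ·
    (0,5)@(1, 11): e=[2,38,136] → █
    (5,5)@(11, 11): e=[142,58,-24] → ·
    (0,6)@(1, 13): e=[-6,62,120] → ·
    (1,6)@(3, 13): e=[22,66,88] → █
  covered (22 px):
    · · · · · · ·
    · · · · · · ·
    · · · · · · ·
    · · · █ █ █ ·
    █ █ █ █ █ · ·
    █ █ █ █ █ · ·
    · █ █ █ · · ·
    · █ █ █ · · ·
    · █ █ · · · ·
    · · █ · · · ·
    · · · · · · ·
    · · · · · · ·
T1:
  2·area = 20
  edge (12, 10)→(12, 14): d=(0,4) right/bottom  bias=-1
  edge (12, 14)→(7, 7): d=(-5,-7) top-left  bias=+0
  edge (7, 7)→(12, 10): d=(5,3) right/bottom  bias=-1
    (3,3)@(7, 7): e=[20,0,0] → ·  [on edge]
    (4,4)@(9, 9): e=[12,4,4] → █
    (5,4)@(11, 9): e=[4,18,-2] → ·
    (4,5)@(9, 11): e=[12,-6,14] → ·
    (5,5)@(11, 11): e=[4,8,8] → █
    (6,5)@(13, 11): e=[-4,22,2] → ·
    (5,6)@(11, 13): e=[4,-2,18] → ·
  covered (2 px):
    · · · · · · ·
    · · · · · · ·
    · · · · · · ·
    · · · · · · ·
    · · · · █ · ·
    · · · · · █ ·
    · · · · · · ·
    · · · · · · ·
    · · · · · · ·
    · · · · · · ·
    · · · · · · ·
    · · · · · · ·

Z-buffer (winner per pixel, '.' = empty):
  . . . . . . .
  . . . . . . .
  . . . . . . .
  . . . 0 0 0 .
  0 0 0 0 1 . .
  0 0 0 0 0 1 .
  . 0 0 0 . . .
  . 0 0 0 . . .
  . 0 0 . . . .
  . . 0 . . . .
  . . . . . . .
  . . . . . . .

Result: -1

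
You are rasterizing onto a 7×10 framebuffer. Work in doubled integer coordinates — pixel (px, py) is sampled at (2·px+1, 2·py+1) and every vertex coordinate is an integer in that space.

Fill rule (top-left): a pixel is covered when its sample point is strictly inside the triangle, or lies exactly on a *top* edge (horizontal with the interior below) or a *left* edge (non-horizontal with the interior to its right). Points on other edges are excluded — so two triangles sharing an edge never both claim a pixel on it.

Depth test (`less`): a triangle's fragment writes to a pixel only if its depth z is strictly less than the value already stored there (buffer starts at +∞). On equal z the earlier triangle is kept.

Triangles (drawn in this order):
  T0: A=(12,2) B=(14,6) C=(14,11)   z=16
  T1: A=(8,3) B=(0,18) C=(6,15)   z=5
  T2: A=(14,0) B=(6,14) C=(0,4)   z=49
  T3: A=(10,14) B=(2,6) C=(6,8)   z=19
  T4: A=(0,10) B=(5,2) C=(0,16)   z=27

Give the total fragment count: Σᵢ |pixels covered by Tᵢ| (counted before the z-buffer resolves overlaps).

T0:
  2·area = 10
  edge (12, 2)→(14, 6): d=(2,4) right/bottom  bias=-1
  edge (14, 6)→(14, 11): d=(0,5) right/bottom  bias=-1
  edge (14, 11)→(12, 2): d=(-2,-9) top-left  bias=+0
    (6,2)@(13, 5): e=[2,5,3] → X
    (6,3)@(13, 7): e=[6,5,-1] → .
  covered (1 px):
    . . . . . . .
    . . . . . . .
    . . . . . . X
    . . . . . . .
    . . . . . . .
    . . . . . . .
    . . . . . . .
    . . . . . . .
    . . . . . . .
    . . . . . . .
T1:
  2·area = 66  (B↔C swapped to make it positive)
  edge (8, 3)→(6, 15): d=(-2,12) right/bottom  bias=-1
  edge (6, 15)→(0, 18): d=(-6,3) right/bottom  bias=-1
  edge (0, 18)→(8, 3): d=(8,-15) top-left  bias=+0
    (3,2)@(7, 5): e=[8,57,1] → X
    (4,2)@(9, 5): e=[-16,51,31] → .
    (3,3)@(7, 7): e=[4,45,17] → X
    (4,3)@(9, 7): e=[-20,39,47] → .
    (2,4)@(5, 9): e=[24,39,3] → X
    (3,4)@(7, 9): e=[0,33,33] → .  [on edge]
    (2,5)@(5, 11): e=[20,27,19] → X
    (3,5)@(7, 11): e=[-4,21,49] → .
    (1,6)@(3, 13): e=[40,21,5] → X
    (3,6)@(7, 13): e=[-8,9,65] → .
    (1,7)@(3, 15): e=[36,9,21] → X
    (3,7)@(7, 15): e=[-12,-3,81] → .
  covered (9 px):
    . . . . . . .
    . . . . . . .
    . . . X . . .
    . . . X . . .
    . . X . . . .
    . . X . . . .
    . X X . . . .
    . X X . . . .
    X . . . . . .
    . . . . . . .
T2:
  2·area = 164
  edge (14, 0)→(6, 14): d=(-8,14) right/bottom  bias=-1
  edge (6, 14)→(0, 4): d=(-6,-10) top-left  bias=+0
  edge (0, 4)→(14, 0): d=(14,-4) top-left  bias=+0
    (5,0)@(11, 1): e=[34,128,2] → X
    (6,0)@(13, 1): e=[6,148,10] → X
    (2,1)@(5, 3): e=[102,56,6] → X
    (3,1)@(7, 3): e=[74,76,14] → X
    (4,1)@(9, 3): e=[46,96,22] → X
    (6,1)@(13, 3): e=[-10,136,38] → .
    (0,2)@(1, 5): e=[142,4,18] → X
    (1,2)@(3, 5): e=[114,24,26] → X
    (6,2)@(13, 5): e=[-26,124,66] → .
    (0,3)@(1, 7): e=[126,-8,46] → .
    (1,3)@(3, 7): e=[98,12,54] → X
    (5,3)@(11, 7): e=[-14,92,86] → .
    (1,4)@(3, 9): e=[82,0,82] → X  [on edge]
    (4,9)@(9, 19): e=[-82,0,246] → .  [on edge]
  covered (21 px):
    . . . . . X X
    . . X X X X .
    X X X X X X .
    . X X X X . .
    . X X X . . .
    . . X X . . .
    . . . . . . .
    . . . . . . .
    . . . . . . .
    . . . . . . .
T3:
  2·area = 16
  edge (10, 14)→(2, 6): d=(-8,-8) top-left  bias=+0
  edge (2, 6)→(6, 8): d=(4,2) right/bottom  bias=-1
  edge (6, 8)→(10, 14): d=(4,6) right/bottom  bias=-1
    (0,2)@(1, 5): e=[0,-2,18] → .  [on edge]
    (1,3)@(3, 7): e=[0,2,14] → X  [on edge]
    (2,3)@(5, 7): e=[16,-2,2] → .
    (1,4)@(3, 9): e=[-16,10,22] → .
    (2,4)@(5, 9): e=[0,6,10] → X  [on edge]
    (3,4)@(7, 9): e=[16,2,-2] → .
    (2,5)@(5, 11): e=[-16,14,18] → .
    (3,5)@(7, 11): e=[0,10,6] → X  [on edge]
    (4,5)@(9, 11): e=[16,6,-6] → .
    (3,6)@(7, 13): e=[-16,18,14] → .
    (4,6)@(9, 13): e=[0,14,2] → X  [on edge]
    (5,6)@(11, 13): e=[16,10,-10] → .
    (5,7)@(11, 15): e=[0,18,-2] → .  [on edge]
    (6,8)@(13, 17): e=[0,22,-6] → .  [on edge]
  covered (4 px):
    . . . . . . .
    . . . . . . .
    . . . . . . .
    . X . . . . .
    . . X . . . .
    . . . X . . .
    . . . . X . .
    . . . . . . .
    . . . . . . .
    . . . . . . .
T4:
  2·area = 30
  edge (0, 10)→(5, 2): d=(5,-8) top-left  bias=+0
  edge (5, 2)→(0, 16): d=(-5,14) right/bottom  bias=-1
  edge (0, 16)→(0, 10): d=(0,-6) top-left  bias=+0
    (1,3)@(3, 7): e=[9,3,18] → X
    (2,3)@(5, 7): e=[25,-25,30] → .
    (0,4)@(1, 9): e=[3,21,6] → X
    (1,4)@(3, 9): e=[19,-7,18] → .
    (0,5)@(1, 11): e=[13,11,6] → X
    (1,5)@(3, 11): e=[29,-17,18] → .
    (0,6)@(1, 13): e=[23,1,6] → X
    (1,6)@(3, 13): e=[39,-27,18] → .
    (0,7)@(1, 15): e=[33,-9,6] → .
  covered (4 px):
    . . . . . . .
    . . . . . . .
    . . . . . . .
    . X . . . . .
    X . . . . . .
    X . . . . . .
    X . . . . . .
    . . . . . . .
    . . . . . . .
    . . . . . . .

Result: 39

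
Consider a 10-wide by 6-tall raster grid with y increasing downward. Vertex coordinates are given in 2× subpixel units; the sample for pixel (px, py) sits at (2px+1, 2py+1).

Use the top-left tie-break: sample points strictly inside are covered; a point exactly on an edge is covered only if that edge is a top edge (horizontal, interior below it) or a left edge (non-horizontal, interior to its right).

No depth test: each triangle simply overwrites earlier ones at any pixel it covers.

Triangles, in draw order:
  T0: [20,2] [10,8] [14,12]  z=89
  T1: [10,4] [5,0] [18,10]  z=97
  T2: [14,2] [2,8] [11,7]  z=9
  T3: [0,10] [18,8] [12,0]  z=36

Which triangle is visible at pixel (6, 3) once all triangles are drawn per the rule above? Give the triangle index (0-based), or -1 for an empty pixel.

T0:
  2·area = 64  (B↔C swapped to make it positive)
  edge (20, 2)→(14, 12): d=(-6,10) right/bottom  bias=-1
  edge (14, 12)→(10, 8): d=(-4,-4) top-left  bias=+0
  edge (10, 8)→(20, 2): d=(10,-6) top-left  bias=+0
    (1,0)@(3, 1): e=[176,0,-112] → ·  [on edge]
    (2,1)@(5, 3): e=[144,0,-80] → ·  [on edge]
    (9,1)@(19, 3): e=[4,56,4] → █
    (3,2)@(7, 5): e=[112,0,-48] → ·  [on edge]
    (7,2)@(15, 5): e=[32,32,0] → █  [on edge]
    (8,2)@(17, 5): e=[12,40,12] → █
    (9,2)@(19, 5): e=[-8,48,24] → ·
    (4,3)@(9, 7): e=[80,0,-16] → ·  [on edge]
    (6,3)@(13, 7): e=[40,16,8] → █
    (8,3)@(17, 7): e=[0,32,32] → ·  [on edge]
    (5,4)@(11, 9): e=[48,0,16] → █  [on edge]
    (8,4)@(17, 9): e=[-12,24,52] → ·
    (2,5)@(5, 11): e=[96,-32,0] → ·  [on edge]
    (6,5)@(13, 11): e=[16,0,48] → █  [on edge]
  covered (9 px):
    · · · · · · · · · ·
    · · · · · · · · · █
    · · · · · · · █ █ ·
    · · · · · · █ █ · ·
    · · · · · █ █ █ · ·
    · · · · · · █ · · ·
T1:
  2·area = 2
  edge (10, 4)→(5, 0): d=(-5,-4) top-left  bias=+0
  edge (5, 0)→(18, 10): d=(13,10) right/bottom  bias=-1
  edge (18, 10)→(10, 4): d=(-8,-6) top-left  bias=+0
  covered (0 px):
    · · · · · · · · · ·
    · · · · · · · · · ·
    · · · · · · · · · ·
    · · · · · · · · · ·
    · · · · · · · · · ·
    · · · · · · · · · ·
T2:
  2·area = 42  (B↔C swapped to make it positive)
  edge (14, 2)→(11, 7): d=(-3,5) right/bottom  bias=-1
  edge (11, 7)→(2, 8): d=(-9,1) right/bottom  bias=-1
  edge (2, 8)→(14, 2): d=(12,-6) top-left  bias=+0
    (6,1)@(13, 3): e=[2,34,6] → █
    (7,1)@(15, 3): e=[-8,32,18] → ·
    (4,2)@(9, 5): e=[16,20,6] → █
    (5,2)@(11, 5): e=[6,18,18] → █
    (6,2)@(13, 5): e=[-4,16,30] → ·
    (2,3)@(5, 7): e=[30,6,6] → █
    (3,3)@(7, 7): e=[20,4,18] → █
    (5,3)@(11, 7): e=[0,0,42] → ·  [on edge]
    (2,4)@(5, 9): e=[24,-12,30] → ·
    (3,4)@(7, 9): e=[14,-14,42] → ·
    (4,4)@(9, 9): e=[4,-16,54] → ·
  covered (6 px):
    · · · · · · · · · ·
    · · · · · · █ · · ·
    · · · · █ █ · · · ·
    · · █ █ █ · · · · ·
    · · · · · · · · · ·
    · · · · · · · · · ·
T3:
  2·area = 156  (B↔C swapped to make it positive)
  edge (0, 10)→(12, 0): d=(12,-10) top-left  bias=+0
  edge (12, 0)→(18, 8): d=(6,8) right/bottom  bias=-1
  edge (18, 8)→(0, 10): d=(-18,2) right/bottom  bias=-1
    (5,0)@(11, 1): e=[2,14,140] → █
    (6,0)@(13, 1): e=[22,-2,136] → ·
    (4,1)@(9, 3): e=[6,42,108] → █
    (6,1)@(13, 3): e=[46,10,100] → █
    (7,1)@(15, 3): e=[66,-6,96] → ·
    (3,2)@(7, 5): e=[10,70,76] → █
    (7,2)@(15, 5): e=[90,6,60] → █
    (8,2)@(17, 5): e=[110,-10,56] → ·
    (2,3)@(5, 7): e=[14,98,44] → █
    (8,3)@(17, 7): e=[134,2,20] → █
    (9,3)@(19, 7): e=[154,-14,16] → ·
    (1,4)@(3, 9): e=[18,126,12] → █
    (4,4)@(9, 9): e=[78,78,0] → ·  [on edge]
  covered (19 px):
    · · · · · █ · · · ·
    · · · · █ █ █ · · ·
    · · · █ █ █ █ █ · ·
    · · █ █ █ █ █ █ █ ·
    · █ █ █ · · · · · ·
    · · · · · · · · · ·

Z-buffer (winner per pixel, '.' = empty):
  . . . . . 3 . . . .
  . . . . 3 3 3 . . 0
  . . . 3 3 3 3 3 0 .
  . . 3 3 3 3 3 3 3 .
  . 3 3 3 . 0 0 0 . .
  . . . . . . 0 . . .

Answer: 3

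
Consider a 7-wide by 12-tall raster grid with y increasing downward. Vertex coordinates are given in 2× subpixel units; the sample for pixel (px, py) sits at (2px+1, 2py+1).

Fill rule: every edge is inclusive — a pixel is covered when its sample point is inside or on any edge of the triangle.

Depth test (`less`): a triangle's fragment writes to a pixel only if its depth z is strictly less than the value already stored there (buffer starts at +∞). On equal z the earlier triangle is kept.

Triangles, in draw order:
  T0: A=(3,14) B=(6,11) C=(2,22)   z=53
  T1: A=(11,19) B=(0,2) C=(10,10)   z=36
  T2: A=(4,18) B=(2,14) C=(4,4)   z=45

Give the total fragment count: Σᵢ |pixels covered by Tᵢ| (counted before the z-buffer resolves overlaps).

T0:
  2·area = 21
  edge (3, 14)→(6, 11): d=(3,-3) inclusive
  edge (6, 11)→(2, 22): d=(-4,11) inclusive
  edge (2, 22)→(3, 14): d=(1,-8) inclusive
    (2,6)@(5, 13): e=[3,3,15] → X
    (3,6)@(7, 13): e=[9,-19,31] → .
    (1,7)@(3, 15): e=[3,17,1] → X
    (2,7)@(5, 15): e=[9,-5,17] → .
    (1,8)@(3, 17): e=[9,9,3] → X
    (2,8)@(5, 17): e=[15,-13,19] → .
    (1,9)@(3, 19): e=[15,1,5] → X
    (2,9)@(5, 19): e=[21,-21,21] → .
    (1,10)@(3, 21): e=[21,-7,7] → .
  covered (4 px):
    . . . . . . .
    . . . . . . .
    . . . . . . .
    . . . . . . .
    . . . . . . .
    . . . . . . .
    . . X . . . .
    . X . . . . .
    . X . . . . .
    . X . . . . .
    . . . . . . .
    . . . . . . .
T1:
  2·area = 82
  edge (11, 19)→(0, 2): d=(-11,-17) inclusive
  edge (0, 2)→(10, 10): d=(10,8) inclusive
  edge (10, 10)→(11, 19): d=(1,9) inclusive
    (4,0)@(9, 1): e=[164,-82,0] → .  [on edge]
    (0,1)@(1, 3): e=[6,2,74] → X
    (1,1)@(3, 3): e=[40,-14,56] → .
    (0,2)@(1, 5): e=[-16,22,76] → .
    (1,2)@(3, 5): e=[18,6,58] → X
    (2,2)@(5, 5): e=[52,-10,40] → .
    (1,3)@(3, 7): e=[-4,26,60] → .
    (2,3)@(5, 7): e=[30,10,42] → X
    (3,3)@(7, 7): e=[64,-6,24] → .
    (2,4)@(5, 9): e=[8,30,44] → X
    (3,4)@(7, 9): e=[42,14,26] → X
    (4,4)@(9, 9): e=[76,-2,8] → .
    (5,9)@(11, 19): e=[0,82,0] → X  [on edge]
  covered (10 px):
    . . . . . . .
    X . . . . . .
    . X . . . . .
    . . X . . . .
    . . X X . . .
    . . . X X . .
    . . . . X . .
    . . . . X . .
    . . . . . . .
    . . . . . X .
    . . . . . . .
    . . . . . . .
T2:
  2·area = 28
  edge (4, 18)→(2, 14): d=(-2,-4) inclusive
  edge (2, 14)→(4, 4): d=(2,-10) inclusive
  edge (4, 4)→(4, 18): d=(0,14) inclusive
    (1,4)@(3, 9): e=[14,0,14] → X  [on edge]
    (2,4)@(5, 9): e=[22,20,-14] → .
    (1,5)@(3, 11): e=[10,4,14] → X
    (2,5)@(5, 11): e=[18,24,-14] → .
    (1,6)@(3, 13): e=[6,8,14] → X
    (2,6)@(5, 13): e=[14,28,-14] → .
    (1,7)@(3, 15): e=[2,12,14] → X
    (2,7)@(5, 15): e=[10,32,-14] → .
    (1,8)@(3, 17): e=[-2,16,14] → .
    (0,9)@(1, 19): e=[-14,0,42] → .  [on edge]
  covered (4 px):
    . . . . . . .
    . . . . . . .
    . . . . . . .
    . . . . . . .
    . X . . . . .
    . X . . . . .
    . X . . . . .
    . X . . . . .
    . . . . . . .
    . . . . . . .
    . . . . . . .
    . . . . . . .

Final: 18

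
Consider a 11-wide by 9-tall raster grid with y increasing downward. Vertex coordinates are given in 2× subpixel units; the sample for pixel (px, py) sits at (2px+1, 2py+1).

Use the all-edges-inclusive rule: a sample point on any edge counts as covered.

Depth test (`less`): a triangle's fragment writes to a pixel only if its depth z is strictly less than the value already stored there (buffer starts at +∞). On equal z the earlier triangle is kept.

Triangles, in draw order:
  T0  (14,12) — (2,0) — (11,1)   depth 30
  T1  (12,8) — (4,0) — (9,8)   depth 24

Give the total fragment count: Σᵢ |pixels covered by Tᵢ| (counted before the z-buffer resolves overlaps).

T0:
  2·area = 96
  edge (14, 12)→(2, 0): d=(-12,-12) inclusive
  edge (2, 0)→(11, 1): d=(9,1) inclusive
  edge (11, 1)→(14, 12): d=(3,11) inclusive
    (1,0)@(3, 1): e=[0,8,88] → #  [on edge]
    (2,0)@(5, 1): e=[24,6,66] → #
    (3,0)@(7, 1): e=[48,4,44] → #
    (4,0)@(9, 1): e=[72,2,22] → #
    (5,0)@(11, 1): e=[96,0,0] → #  [on edge]
    (6,0)@(13, 1): e=[120,-2,-22] → ·
    (1,1)@(3, 3): e=[-24,26,94] → ·
    (2,1)@(5, 3): e=[0,24,72] → #  [on edge]
    (6,1)@(13, 3): e=[96,16,-16] → ·
    (2,2)@(5, 5): e=[-24,42,78] → ·
    (3,2)@(7, 5): e=[0,40,56] → #  [on edge]
    (6,2)@(13, 5): e=[72,34,-10] → ·
    (4,3)@(9, 7): e=[0,56,40] → #  [on edge]
    (5,4)@(11, 9): e=[0,72,24] → #  [on edge]
    (6,5)@(13, 11): e=[0,88,8] → #  [on edge]
    (7,6)@(15, 13): e=[0,104,-8] → ·  [on edge]
    (8,7)@(17, 15): e=[0,120,-24] → ·  [on edge]
    (9,8)@(19, 17): e=[0,136,-40] → ·  [on edge]
  covered (17 px):
    · # # # # # · · · · ·
    · · # # # # · · · · ·
    · · · # # # · · · · ·
    · · · · # # · · · · ·
    · · · · · # # · · · ·
    · · · · · · # · · · ·
    · · · · · · · · · · ·
    · · · · · · · · · · ·
    · · · · · · · · · · ·
T1:
  2·area = 24  (B↔C swapped to make it positive)
  edge (12, 8)→(9, 8): d=(-3,0) inclusive
  edge (9, 8)→(4, 0): d=(-5,-8) inclusive
  edge (4, 0)→(12, 8): d=(8,8) inclusive
    (2,0)@(5, 1): e=[21,3,0] → #  [on edge]
    (3,0)@(7, 1): e=[21,19,-16] → ·
    (2,1)@(5, 3): e=[15,-7,16] → ·
    (3,1)@(7, 3): e=[15,9,0] → #  [on edge]
    (4,1)@(9, 3): e=[15,25,-16] → ·
    (3,2)@(7, 5): e=[9,-1,16] → ·
    (4,2)@(9, 5): e=[9,15,0] → #  [on edge]
    (5,2)@(11, 5): e=[9,31,-16] → ·
    (4,3)@(9, 7): e=[3,5,16] → #
    (5,3)@(11, 7): e=[3,21,0] → #  [on edge]
    (6,3)@(13, 7): e=[3,37,-16] → ·
    (4,4)@(9, 9): e=[-3,-5,32] → ·
    (6,4)@(13, 9): e=[-3,27,0] → ·  [on edge]
    (7,5)@(15, 11): e=[-9,33,0] → ·  [on edge]
    (8,6)@(17, 13): e=[-15,39,0] → ·  [on edge]
    (9,7)@(19, 15): e=[-21,45,0] → ·  [on edge]
    (10,8)@(21, 17): e=[-27,51,0] → ·  [on edge]
  covered (5 px):
    · · # · · · · · · · ·
    · · · # · · · · · · ·
    · · · · # · · · · · ·
    · · · · # # · · · · ·
    · · · · · · · · · · ·
    · · · · · · · · · · ·
    · · · · · · · · · · ·
    · · · · · · · · · · ·
    · · · · · · · · · · ·

Final: 22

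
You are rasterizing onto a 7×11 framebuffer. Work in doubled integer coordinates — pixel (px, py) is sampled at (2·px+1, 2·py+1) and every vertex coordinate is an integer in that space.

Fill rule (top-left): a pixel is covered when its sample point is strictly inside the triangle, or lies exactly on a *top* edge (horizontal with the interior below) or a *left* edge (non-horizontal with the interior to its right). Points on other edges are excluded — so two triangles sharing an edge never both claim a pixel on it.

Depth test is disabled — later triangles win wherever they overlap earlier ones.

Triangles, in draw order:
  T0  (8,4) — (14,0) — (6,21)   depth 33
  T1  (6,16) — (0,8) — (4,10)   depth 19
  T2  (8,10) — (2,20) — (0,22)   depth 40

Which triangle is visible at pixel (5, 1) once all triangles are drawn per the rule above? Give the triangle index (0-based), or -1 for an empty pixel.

T0:
  2·area = 94
  edge (8, 4)→(14, 0): d=(6,-4) top-left  bias=+0
  edge (14, 0)→(6, 21): d=(-8,21) right/bottom  bias=-1
  edge (6, 21)→(8, 4): d=(2,-17) top-left  bias=+0
    (6,0)@(13, 1): e=[2,13,79] → X
    (5,1)@(11, 3): e=[6,39,49] → X
    (6,1)@(13, 3): e=[14,-3,83] → .
    (4,2)@(9, 5): e=[10,65,19] → X
    (6,2)@(13, 5): e=[26,-19,87] → .
    (4,3)@(9, 7): e=[22,49,23] → X
    (6,3)@(13, 7): e=[38,-35,91] → .
    (4,4)@(9, 9): e=[34,33,27] → X
    (5,4)@(11, 9): e=[42,-9,61] → .
    (4,5)@(9, 11): e=[46,17,31] → X
    (5,5)@(11, 11): e=[54,-25,65] → .
    (3,6)@(7, 13): e=[50,43,1] → X
  covered (12 px):
    . . . . . . X
    . . . . . X .
    . . . . X X .
    . . . . X X .
    . . . . X . .
    . . . . X . .
    . . . X X . .
    . . . X . . .
    . . . X . . .
    . . . . . . .
    . . . . . . .
T1:
  2·area = 20
  edge (6, 16)→(0, 8): d=(-6,-8) top-left  bias=+0
  edge (0, 8)→(4, 10): d=(4,2) right/bottom  bias=-1
  edge (4, 10)→(6, 16): d=(2,6) right/bottom  bias=-1
    (0,0)@(1, 1): e=[50,-30,0] → .  [on edge]
    (1,3)@(3, 7): e=[30,-10,0] → .  [on edge]
    (0,4)@(1, 9): e=[2,2,16] → X
    (1,4)@(3, 9): e=[18,-2,4] → .
    (0,5)@(1, 11): e=[-10,10,20] → .
    (1,5)@(3, 11): e=[6,6,8] → X
    (2,5)@(5, 11): e=[22,2,-4] → .
    (1,6)@(3, 13): e=[-6,14,12] → .
    (2,6)@(5, 13): e=[10,10,0] → .  [on edge]
    (3,9)@(7, 19): e=[-10,30,0] → .  [on edge]
  covered (2 px):
    . . . . . . .
    . . . . . . .
    . . . . . . .
    . . . . . . .
    X . . . . . .
    . X . . . . .
    . . . . . . .
    . . . . . . .
    . . . . . . .
    . . . . . . .
    . . . . . . .
T2:
  2·area = 8
  edge (8, 10)→(2, 20): d=(-6,10) right/bottom  bias=-1
  edge (2, 20)→(0, 22): d=(-2,2) right/bottom  bias=-1
  edge (0, 22)→(8, 10): d=(8,-12) top-left  bias=+0
    (5,2)@(11, 5): e=[0,12,-4] → .  [on edge]
    (6,4)@(13, 9): e=[-44,0,52] → .  [on edge]
    (5,5)@(11, 11): e=[-36,0,44] → .  [on edge]
    (4,6)@(9, 13): e=[-28,0,36] → .  [on edge]
    (2,7)@(5, 15): e=[0,4,4] → .  [on edge]
    (3,7)@(7, 15): e=[-20,0,28] → .  [on edge]
    (2,8)@(5, 17): e=[-12,0,20] → .  [on edge]
    (1,9)@(3, 19): e=[-4,0,12] → .  [on edge]
    (0,10)@(1, 21): e=[4,0,4] → .  [on edge]
  covered (0 px):
    . . . . . . .
    . . . . . . .
    . . . . . . .
    . . . . . . .
    . . . . . . .
    . . . . . . .
    . . . . . . .
    . . . . . . .
    . . . . . . .
    . . . . . . .
    . . . . . . .

Z-buffer (winner per pixel, '.' = empty):
  . . . . . . 0
  . . . . . 0 .
  . . . . 0 0 .
  . . . . 0 0 .
  1 . . . 0 . .
  . 1 . . 0 . .
  . . . 0 0 . .
  . . . 0 . . .
  . . . 0 . . .
  . . . . . . .
  . . . . . . .

Answer: 0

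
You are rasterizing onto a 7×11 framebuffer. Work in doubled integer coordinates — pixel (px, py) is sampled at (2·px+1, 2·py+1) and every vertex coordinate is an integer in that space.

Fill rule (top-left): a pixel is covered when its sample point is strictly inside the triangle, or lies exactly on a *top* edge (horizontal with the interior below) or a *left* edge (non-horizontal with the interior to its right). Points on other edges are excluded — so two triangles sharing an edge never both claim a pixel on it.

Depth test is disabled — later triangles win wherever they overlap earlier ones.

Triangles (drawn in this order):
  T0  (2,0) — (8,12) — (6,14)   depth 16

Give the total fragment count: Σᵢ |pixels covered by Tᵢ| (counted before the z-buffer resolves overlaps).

T0:
  2·area = 36
  edge (2, 0)→(8, 12): d=(6,12) right/bottom  bias=-1
  edge (8, 12)→(6, 14): d=(-2,2) right/bottom  bias=-1
  edge (6, 14)→(2, 0): d=(-4,-14) top-left  bias=+0
    (1,1)@(3, 3): e=[6,28,2] → #
    (2,1)@(5, 3): e=[-18,24,30] → ·
    (1,2)@(3, 5): e=[18,24,-6] → ·
    (2,3)@(5, 7): e=[6,16,14] → #
    (3,3)@(7, 7): e=[-18,12,42] → ·
    (6,3)@(13, 7): e=[-90,0,126] → ·  [on edge]
    (2,4)@(5, 9): e=[18,12,6] → #
    (3,4)@(7, 9): e=[-6,8,34] → ·
    (5,4)@(11, 9): e=[-54,0,90] → ·  [on edge]
    (2,5)@(5, 11): e=[30,8,-2] → ·
    (3,5)@(7, 11): e=[6,4,26] → #
    (4,5)@(9, 11): e=[-18,0,54] → ·  [on edge]
    (3,6)@(7, 13): e=[18,0,18] → ·  [on edge]
    (2,7)@(5, 15): e=[54,0,-18] → ·  [on edge]
    (1,8)@(3, 17): e=[90,0,-54] → ·  [on edge]
    (0,9)@(1, 19): e=[126,0,-90] → ·  [on edge]
  covered (4 px):
    · · · · · · ·
    · # · · · · ·
    · · · · · · ·
    · · # · · · ·
    · · # · · · ·
    · · · # · · ·
    · · · · · · ·
    · · · · · · ·
    · · · · · · ·
    · · · · · · ·
    · · · · · · ·

Result: 4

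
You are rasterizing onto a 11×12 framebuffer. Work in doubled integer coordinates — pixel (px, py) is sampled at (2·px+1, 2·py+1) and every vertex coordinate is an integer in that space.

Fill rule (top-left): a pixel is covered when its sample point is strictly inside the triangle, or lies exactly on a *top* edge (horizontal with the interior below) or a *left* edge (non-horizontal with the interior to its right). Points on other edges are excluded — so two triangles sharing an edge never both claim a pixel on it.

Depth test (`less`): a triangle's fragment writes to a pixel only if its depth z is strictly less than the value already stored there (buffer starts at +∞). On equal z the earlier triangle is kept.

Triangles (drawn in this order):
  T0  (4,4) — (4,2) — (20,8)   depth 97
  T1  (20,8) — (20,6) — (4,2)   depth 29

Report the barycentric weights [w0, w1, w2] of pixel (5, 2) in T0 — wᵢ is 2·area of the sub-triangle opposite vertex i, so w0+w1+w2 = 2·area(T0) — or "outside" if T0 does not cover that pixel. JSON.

T0:
  2·area = 32
  edge (4, 4)→(4, 2): d=(0,-2) top-left  bias=+0
  edge (4, 2)→(20, 8): d=(16,6) right/bottom  bias=-1
  edge (20, 8)→(4, 4): d=(-16,-4) top-left  bias=+0
    (2,1)@(5, 3): e=[2,10,20] → █
    (3,1)@(7, 3): e=[6,-2,28] → ·
    (2,2)@(5, 5): e=[2,42,-12] → ·
    (4,2)@(9, 5): e=[10,18,4] → █
    (5,2)@(11, 5): e=[14,6,12] → █
    (6,2)@(13, 5): e=[18,-6,20] → ·
    (4,3)@(9, 7): e=[10,50,-28] → ·
    (5,3)@(11, 7): e=[14,38,-20] → ·
    (8,3)@(17, 7): e=[26,2,4] → █
    (9,3)@(19, 7): e=[30,-10,12] → ·
    (8,4)@(17, 9): e=[26,34,-28] → ·
  covered (4 px):
    · · · · · · · · · · ·
    · · █ · · · · · · · ·
    · · · · █ █ · · · · ·
    · · · · · · · · █ · ·
    · · · · · · · · · · ·
    · · · · · · · · · · ·
    · · · · · · · · · · ·
    · · · · · · · · · · ·
    · · · · · · · · · · ·
    · · · · · · · · · · ·
    · · · · · · · · · · ·
    · · · · · · · · · · ·
T1:
  2·area = 32  (B↔C swapped to make it positive)
  edge (20, 8)→(4, 2): d=(-16,-6) top-left  bias=+0
  edge (4, 2)→(20, 6): d=(16,4) right/bottom  bias=-1
  edge (20, 6)→(20, 8): d=(0,2) right/bottom  bias=-1
    (3,1)@(7, 3): e=[2,4,26] → █
    (4,1)@(9, 3): e=[14,-4,22] → ·
    (3,2)@(7, 5): e=[-30,36,26] → ·
    (6,2)@(13, 5): e=[6,12,14] → █
    (7,2)@(15, 5): e=[18,4,10] → █
    (8,2)@(17, 5): e=[30,-4,6] → ·
    (6,3)@(13, 7): e=[-26,44,14] → ·
    (7,3)@(15, 7): e=[-14,36,10] → ·
    (9,3)@(19, 7): e=[10,20,2] → █
    (10,3)@(21, 7): e=[22,12,-2] → ·
    (9,4)@(19, 9): e=[-22,52,2] → ·
  covered (4 px):
    · · · · · · · · · · ·
    · · · █ · · · · · · ·
    · · · · · · █ █ · · ·
    · · · · · · · · · █ ·
    · · · · · · · · · · ·
    · · · · · · · · · · ·
    · · · · · · · · · · ·
    · · · · · · · · · · ·
    · · · · · · · · · · ·
    · · · · · · · · · · ·
    · · · · · · · · · · ·
    · · · · · · · · · · ·

Result: [6,12,14]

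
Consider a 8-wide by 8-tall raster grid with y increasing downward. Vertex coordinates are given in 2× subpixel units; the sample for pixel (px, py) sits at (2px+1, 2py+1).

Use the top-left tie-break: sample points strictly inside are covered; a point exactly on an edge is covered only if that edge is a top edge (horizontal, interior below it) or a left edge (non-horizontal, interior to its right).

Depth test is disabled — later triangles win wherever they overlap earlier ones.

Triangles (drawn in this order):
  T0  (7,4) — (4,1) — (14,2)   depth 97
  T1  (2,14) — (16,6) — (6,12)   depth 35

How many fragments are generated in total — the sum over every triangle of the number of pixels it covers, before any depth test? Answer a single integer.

T0:
  2·area = 27
  edge (7, 4)→(4, 1): d=(-3,-3) top-left  bias=+0
  edge (4, 1)→(14, 2): d=(10,1) right/bottom  bias=-1
  edge (14, 2)→(7, 4): d=(-7,2) right/bottom  bias=-1
    (3,1)@(7, 3): e=[3,17,7] → █
    (4,1)@(9, 3): e=[9,15,3] → █
    (5,1)@(11, 3): e=[15,13,-1] → ·
    (3,2)@(7, 5): e=[-3,37,-7] → ·
    (4,2)@(9, 5): e=[3,35,-11] → ·
  covered (2 px):
    · · · · · · · ·
    · · · █ █ · · ·
    · · · · · · · ·
    · · · · · · · ·
    · · · · · · · ·
    · · · · · · · ·
    · · · · · · · ·
    · · · · · · · ·
T1:
  2·area = 4
  edge (2, 14)→(16, 6): d=(14,-8) top-left  bias=+0
  edge (16, 6)→(6, 12): d=(-10,6) right/bottom  bias=-1
  edge (6, 12)→(2, 14): d=(-4,2) right/bottom  bias=-1
    (5,4)@(11, 9): e=[2,0,2] → ·  [on edge]
    (0,7)@(1, 15): e=[6,0,-2] → ·  [on edge]
  covered (0 px):
    · · · · · · · ·
    · · · · · · · ·
    · · · · · · · ·
    · · · · · · · ·
    · · · · · · · ·
    · · · · · · · ·
    · · · · · · · ·
    · · · · · · · ·

Final: 2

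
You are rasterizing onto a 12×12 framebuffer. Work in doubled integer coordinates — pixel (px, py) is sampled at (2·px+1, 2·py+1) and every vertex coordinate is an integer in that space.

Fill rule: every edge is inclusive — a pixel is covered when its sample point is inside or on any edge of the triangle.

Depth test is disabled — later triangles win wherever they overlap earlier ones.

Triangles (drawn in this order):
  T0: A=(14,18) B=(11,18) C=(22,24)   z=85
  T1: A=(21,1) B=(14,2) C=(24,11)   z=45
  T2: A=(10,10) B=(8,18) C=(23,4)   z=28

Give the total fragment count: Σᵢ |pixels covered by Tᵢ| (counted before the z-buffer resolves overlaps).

T0:
  2·area = 18  (B↔C swapped to make it positive)
  edge (14, 18)→(22, 24): d=(8,6) inclusive
  edge (22, 24)→(11, 18): d=(-11,-6) inclusive
  edge (11, 18)→(14, 18): d=(3,0) inclusive
    (6,9)@(13, 19): e=[14,1,3] → X
    (7,9)@(15, 19): e=[2,13,3] → X
    (8,9)@(17, 19): e=[-10,25,3] → .
    (6,10)@(13, 21): e=[30,-21,9] → .
    (7,10)@(15, 21): e=[18,-9,9] → .
    (8,10)@(17, 21): e=[6,3,9] → X
    (9,10)@(19, 21): e=[-6,15,9] → .
    (8,11)@(17, 23): e=[22,-19,15] → .
  covered (3 px):
    . . . . . . . . . . . .
    . . . . . . . . . . . .
    . . . . . . . . . . . .
    . . . . . . . . . . . .
    . . . . . . . . . . . .
    . . . . . . . . . . . .
    . . . . . . . . . . . .
    . . . . . . . . . . . .
    . . . . . . . . . . . .
    . . . . . . X X . . . .
    . . . . . . . . X . . .
    . . . . . . . . . . . .
T1:
  2·area = 73  (B↔C swapped to make it positive)
  edge (21, 1)→(24, 11): d=(3,10) inclusive
  edge (24, 11)→(14, 2): d=(-10,-9) inclusive
  edge (14, 2)→(21, 1): d=(7,-1) inclusive
    (10,0)@(21, 1): e=[0,73,0] → X  [on edge]
    (11,0)@(23, 1): e=[-20,91,2] → .
    (3,1)@(7, 3): e=[146,-73,0] → .  [on edge]
    (8,1)@(17, 3): e=[46,17,10] → X
    (9,1)@(19, 3): e=[26,35,12] → X
    (11,1)@(23, 3): e=[-14,71,16] → .
    (8,2)@(17, 5): e=[52,-3,24] → .
    (9,2)@(19, 5): e=[32,15,26] → X
    (11,2)@(23, 5): e=[-8,51,30] → .
    (9,3)@(19, 7): e=[38,-5,40] → .
    (10,3)@(21, 7): e=[18,13,42] → X
    (11,3)@(23, 7): e=[-2,31,44] → .
  covered (8 px):
    . . . . . . . . . . X .
    . . . . . . . . X X X .
    . . . . . . . . . X X .
    . . . . . . . . . . X .
    . . . . . . . . . . . X
    . . . . . . . . . . . .
    . . . . . . . . . . . .
    . . . . . . . . . . . .
    . . . . . . . . . . . .
    . . . . . . . . . . . .
    . . . . . . . . . . . .
    . . . . . . . . . . . .
T2:
  2·area = 92  (B↔C swapped to make it positive)
  edge (10, 10)→(23, 4): d=(13,-6) inclusive
  edge (23, 4)→(8, 18): d=(-15,14) inclusive
  edge (8, 18)→(10, 10): d=(2,-8) inclusive
    (10,2)@(21, 5): e=[1,13,78] → X
    (11,2)@(23, 5): e=[13,-15,94] → .
    (8,3)@(17, 7): e=[3,39,50] → X
    (9,3)@(19, 7): e=[15,11,66] → X
    (10,3)@(21, 7): e=[27,-17,82] → .
    (6,4)@(13, 9): e=[5,65,22] → X
    (7,4)@(15, 9): e=[17,37,38] → X
    (9,4)@(19, 9): e=[41,-19,70] → .
    (5,5)@(11, 11): e=[19,63,10] → X
    (8,5)@(17, 11): e=[55,-21,58] → .
    (5,6)@(11, 13): e=[45,33,14] → X
    (7,6)@(15, 13): e=[69,-23,46] → .
  covered (14 px):
    . . . . . . . . . . . .
    . . . . . . . . . . . .
    . . . . . . . . . . X .
    . . . . . . . . X X . .
    . . . . . . X X X . . .
    . . . . . X X X . . . .
    . . . . . X X . . . . .
    . . . . X X . . . . . .
    . . . . X . . . . . . .
    . . . . . . . . . . . .
    . . . . . . . . . . . .
    . . . . . . . . . . . .

Result: 25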